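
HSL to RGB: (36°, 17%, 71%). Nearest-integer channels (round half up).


H=36°, S=0.17, L=0.71
C = (1-|2L-1|)×S = (1-|0.42|)×0.17 = 0.0986
H' = H/60 = 36/60 ≈ 0.6000; X = C×(1-|H' mod 2 - 1|) = 0.05916
m = L - C/2 = 0.71 - 0.0493 = 0.6607
Sector ⌊H'⌋ = 0 → (R',G',B') = (0.0986, 0.05916, 0.0)
RGB = ((R'+m)×255, (G'+m)×255, (B'+m)×255) = (193.6215, 183.5643, 168.4785)
Round half up → RGB(194, 184, 168)


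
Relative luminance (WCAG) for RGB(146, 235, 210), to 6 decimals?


Linearize each channel (sRGB transfer function): c = v/255; c_lin = c/12.92 if c ≤ 0.04045, else ((c+0.055)/1.055)^2.4
  R: 146/255 ≈ 0.572549 > 0.04045 → ((0.572549+0.055)/1.055)^2.4 ≈ 0.287441
  G: 235/255 ≈ 0.921569 > 0.04045 → ((0.921569+0.055)/1.055)^2.4 ≈ 0.830770
  B: 210/255 ≈ 0.823529 > 0.04045 → ((0.823529+0.055)/1.055)^2.4 ≈ 0.644480
R_lin = 0.287441, G_lin = 0.830770, B_lin = 0.644480
L = 0.2126×R + 0.7152×G + 0.0722×B
L = 0.2126×0.287441 + 0.7152×0.830770 + 0.0722×0.644480
L ≈ 0.701808


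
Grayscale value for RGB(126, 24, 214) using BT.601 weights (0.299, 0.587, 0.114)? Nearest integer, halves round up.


Gray = 0.299×R + 0.587×G + 0.114×B
Gray = 0.299×126 + 0.587×24 + 0.114×214
Gray = 37.674 + 14.088 + 24.396
Gray = 76.158 → round half up → 76
Gray = 76


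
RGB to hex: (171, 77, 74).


R = 171 → AB (hex)
G = 77 → 4D (hex)
B = 74 → 4A (hex)
Hex = #AB4D4A


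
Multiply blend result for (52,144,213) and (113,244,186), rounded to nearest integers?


Multiply: C = A×B/255, rounded to nearest integer
R: 52×113/255 = 5876/255 ≈ 23.043 → 23
G: 144×244/255 = 35136/255 ≈ 137.788 → 138
B: 213×186/255 = 39618/255 ≈ 155.365 → 155
= RGB(23, 138, 155)


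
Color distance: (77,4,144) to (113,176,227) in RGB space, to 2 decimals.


d = √[(R₁-R₂)² + (G₁-G₂)² + (B₁-B₂)²]
d = √[(77-113)² + (4-176)² + (144-227)²]
d = √[1296 + 29584 + 6889]
d = √37769
d ≈ 194.34


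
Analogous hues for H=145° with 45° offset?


Base hue: 145°
Left analog: (145 - 45) mod 360 = 100°
Right analog: (145 + 45) mod 360 = 190°
Analogous hues = 100° and 190°


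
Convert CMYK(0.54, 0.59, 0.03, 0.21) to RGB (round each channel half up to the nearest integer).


R = 255 × (1-C) × (1-K) = 255 × 0.46 × 0.79 = 92.667 → 93
G = 255 × (1-M) × (1-K) = 255 × 0.41 × 0.79 = 82.5945 → 83
B = 255 × (1-Y) × (1-K) = 255 × 0.97 × 0.79 = 195.4065 → 195
= RGB(93, 83, 195)


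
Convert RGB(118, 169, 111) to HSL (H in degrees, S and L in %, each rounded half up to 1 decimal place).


Normalize: R'=118/255≈0.4627, G'=169/255≈0.6627, B'=111/255≈0.4353
Max=169/255, Min=111/255, Δ=Max-Min=58/255
L = (Max+Min)/2 = (169+111)/510 = 280/510 = 0.54901… → L = 54.9%
L > 0.5 → S = Δ/(2-Max-Min) = 58/(510-169-111) = 58/230 = 0.25217… → S = 25.2%
(the 1/255 factors cancel in S and H, so raw channel differences can be used)
Max is G' → H = 60 × ((B-R)/Δ + 2) = 60 × ((111-118)/58 + 2)
  -7/58 + 2 = -0.1206… + 2 = 1.8793…
  H = 60 × 1.8793… = 112.758…° → H = 112.8°
= HSL(112.8°, 25.2%, 54.9%)


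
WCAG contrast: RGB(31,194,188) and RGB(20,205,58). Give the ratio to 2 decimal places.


Linearize each sRGB channel c=v/255: c/12.92 if c ≤ 0.04045 else ((c+0.055)/1.055)^2.4
L = 0.2126×R_lin + 0.7152×G_lin + 0.0722×B_lin
Color 1 (31,194,188):
  R=31: 31/255≈0.1216 > 0.04045 → ((0.1216+0.055)/1.055)^2.4 ≈ 0.01370
  G=194: 194/255≈0.7608 > 0.04045 → ((0.7608+0.055)/1.055)^2.4 ≈ 0.53948
  B=188: 188/255≈0.7373 > 0.04045 → ((0.7373+0.055)/1.055)^2.4 ≈ 0.50289
  L1 = 0.2126×0.01370 + 0.7152×0.53948 + 0.0722×0.50289 ≈ 0.42506
Color 2 (20,205,58):
  R=20: 20/255≈0.0784 > 0.04045 → ((0.0784+0.055)/1.055)^2.4 ≈ 0.00700
  G=205: 205/255≈0.8039 > 0.04045 → ((0.8039+0.055)/1.055)^2.4 ≈ 0.61050
  B=58: 58/255≈0.2275 > 0.04045 → ((0.2275+0.055)/1.055)^2.4 ≈ 0.04231
  L2 = 0.2126×0.00700 + 0.7152×0.61050 + 0.0722×0.04231 ≈ 0.44117
Lighter = 0.44117, Darker = 0.42506
Ratio = (L_lighter + 0.05) / (L_darker + 0.05)
Ratio = (0.44117 + 0.05) / (0.42506 + 0.05) = 0.49117 / 0.47506 ≈ 1.0339
Ratio ≈ 1.03:1


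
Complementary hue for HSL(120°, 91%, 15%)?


Complement = opposite side of color wheel = hue + 180°
H' = (120 + 180) mod 360 = 300°
S and L unchanged.
= HSL(300°, 91%, 15%)


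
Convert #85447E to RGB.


85 → 133 (R)
44 → 68 (G)
7E → 126 (B)
= RGB(133, 68, 126)


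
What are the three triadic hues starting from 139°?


Triadic: equally spaced at 120° intervals
H1 = 139°
H2 = (139 + 120) mod 360 = 259°
H3 = (139 + 240) mod 360 = 19°
Triadic = 139°, 259°, 19°


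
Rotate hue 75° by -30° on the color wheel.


New hue = (H + rotation) mod 360
New hue = (75 -30) mod 360
= 45 mod 360
= 45°


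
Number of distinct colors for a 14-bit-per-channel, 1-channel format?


Total bits = 14 bits/channel × 1 channels = 14 bits
Distinct colors = 2^14
= 16,384 colors


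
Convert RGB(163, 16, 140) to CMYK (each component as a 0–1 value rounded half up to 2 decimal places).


R'=163/255≈0.6392, G'=16/255≈0.0627, B'=140/255≈0.5490
K = 1 - max(R',G',B') = 1 - 163/255 = 92/255 = 0.36078… → 0.36
(1-R'-K)/(1-K) simplifies to (max-R)/max with max = 163:
C = (163-163)/163 = 0/163 = 0 → 0.00
M = (163-16)/163 = 147/163 = 0.90184… → 0.90
Y = (163-140)/163 = 23/163 = 0.14110… → 0.14
= CMYK(0.00, 0.90, 0.14, 0.36)


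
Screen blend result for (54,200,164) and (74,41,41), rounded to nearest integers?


Screen: C = 255 - (255-A)×(255-B)/255, rounded to nearest integer
R: 255 - (255-54)×(255-74)/255 = 255 - 36381/255 ≈ 255 - 142.671 = 112.329 → 112
G: 255 - (255-200)×(255-41)/255 = 255 - 11770/255 ≈ 255 - 46.157 = 208.843 → 209
B: 255 - (255-164)×(255-41)/255 = 255 - 19474/255 ≈ 255 - 76.369 = 178.631 → 179
= RGB(112, 209, 179)


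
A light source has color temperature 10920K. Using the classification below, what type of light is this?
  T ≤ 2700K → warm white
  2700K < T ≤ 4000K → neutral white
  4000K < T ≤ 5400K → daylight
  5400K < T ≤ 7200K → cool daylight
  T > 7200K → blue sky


Temperature: 10920K
10920K > 7200K → blue sky
Classification: blue sky


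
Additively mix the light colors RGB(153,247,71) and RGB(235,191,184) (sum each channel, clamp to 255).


Additive: each channel = min(255, C₁+C₂)
R: 153+235 = 388 → 255
G: 247+191 = 438 → 255
B: 71+184 = 255 → 255
= RGB(255, 255, 255)


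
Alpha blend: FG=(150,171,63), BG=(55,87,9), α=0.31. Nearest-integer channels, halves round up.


C = α×F + (1-α)×B, with 1-α = 0.69
R: 0.31×150 + 0.69×55 = 46.50 + 37.95 = 84.45 → 84
G: 0.31×171 + 0.69×87 = 53.01 + 60.03 = 113.04 → 113
B: 0.31×63 + 0.69×9 = 19.53 + 6.21 = 25.74 → 26
= RGB(84, 113, 26)


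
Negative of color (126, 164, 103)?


Invert: (255-R, 255-G, 255-B)
R: 255-126 = 129
G: 255-164 = 91
B: 255-103 = 152
= RGB(129, 91, 152)


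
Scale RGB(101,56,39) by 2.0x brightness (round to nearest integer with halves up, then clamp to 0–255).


Multiply each channel by 2.0, round half up, clamp to [0, 255]
R: 101×2.0 = 202
G: 56×2.0 = 112
B: 39×2.0 = 78
= RGB(202, 112, 78)


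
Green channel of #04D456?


Color: #04D456
R = 04 = 4
G = D4 = 212
B = 56 = 86
Green = 212


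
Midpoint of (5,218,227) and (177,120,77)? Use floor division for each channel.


Midpoint: each channel = ⌊(C₁+C₂)/2⌋
R: ⌊(5+177)/2⌋ = 91
G: ⌊(218+120)/2⌋ = 169
B: ⌊(227+77)/2⌋ = 152
= RGB(91, 169, 152)


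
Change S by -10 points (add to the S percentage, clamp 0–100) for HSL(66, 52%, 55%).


Original S = 52%
Adjustment = -10 percentage points
New S = 52 + (-10) = 42
Clamp to [0, 100] → 42
= HSL(66°, 42%, 55%)


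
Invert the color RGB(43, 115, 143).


Invert: (255-R, 255-G, 255-B)
R: 255-43 = 212
G: 255-115 = 140
B: 255-143 = 112
= RGB(212, 140, 112)


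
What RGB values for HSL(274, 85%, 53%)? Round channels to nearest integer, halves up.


H=274°, S=0.85, L=0.53
C = (1-|2L-1|)×S = (1-|0.06|)×0.85 = 0.799
H' = H/60 = 274/60 ≈ 4.5667; X = C×(1-|H' mod 2 - 1|) ≈ 0.4528
m = L - C/2 = 0.53 - 0.3995 = 0.1305
Sector ⌊H'⌋ = 4 → (R',G',B') = (≈0.4528, 0.0, 0.799)
RGB = ((R'+m)×255, (G'+m)×255, (B'+m)×255) = (148.733, 33.2775, 237.0225)
Round half up → RGB(149, 33, 237)


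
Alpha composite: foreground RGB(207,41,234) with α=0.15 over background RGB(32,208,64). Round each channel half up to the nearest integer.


C = α×F + (1-α)×B, with 1-α = 0.85
R: 0.15×207 + 0.85×32 = 31.05 + 27.20 = 58.25 → 58
G: 0.15×41 + 0.85×208 = 6.15 + 176.80 = 182.95 → 183
B: 0.15×234 + 0.85×64 = 35.10 + 54.40 = 89.50 → 90
= RGB(58, 183, 90)


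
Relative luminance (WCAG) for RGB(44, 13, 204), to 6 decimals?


Linearize each channel (sRGB transfer function): c = v/255; c_lin = c/12.92 if c ≤ 0.04045, else ((c+0.055)/1.055)^2.4
  R: 44/255 ≈ 0.172549 > 0.04045 → ((0.172549+0.055)/1.055)^2.4 ≈ 0.025187
  G: 13/255 ≈ 0.050980 > 0.04045 → ((0.050980+0.055)/1.055)^2.4 ≈ 0.004025
  B: 204/255 ≈ 0.800000 > 0.04045 → ((0.800000+0.055)/1.055)^2.4 ≈ 0.603827
R_lin = 0.025187, G_lin = 0.004025, B_lin = 0.603827
L = 0.2126×R + 0.7152×G + 0.0722×B
L = 0.2126×0.025187 + 0.7152×0.004025 + 0.0722×0.603827
L ≈ 0.051830


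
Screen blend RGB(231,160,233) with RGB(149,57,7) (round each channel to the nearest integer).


Screen: C = 255 - (255-A)×(255-B)/255, rounded to nearest integer
R: 255 - (255-231)×(255-149)/255 = 255 - 2544/255 ≈ 255 - 9.976 = 245.024 → 245
G: 255 - (255-160)×(255-57)/255 = 255 - 18810/255 ≈ 255 - 73.765 = 181.235 → 181
B: 255 - (255-233)×(255-7)/255 = 255 - 5456/255 ≈ 255 - 21.396 = 233.604 → 234
= RGB(245, 181, 234)


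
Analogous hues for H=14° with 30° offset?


Base hue: 14°
Left analog: (14 - 30) mod 360 = 344°
Right analog: (14 + 30) mod 360 = 44°
Analogous hues = 344° and 44°


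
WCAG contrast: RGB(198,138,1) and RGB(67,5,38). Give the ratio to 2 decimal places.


Linearize each sRGB channel c=v/255: c/12.92 if c ≤ 0.04045 else ((c+0.055)/1.055)^2.4
L = 0.2126×R_lin + 0.7152×G_lin + 0.0722×B_lin
Color 1 (198,138,1):
  R=198: 198/255≈0.7765 > 0.04045 → ((0.7765+0.055)/1.055)^2.4 ≈ 0.56471
  G=138: 138/255≈0.5412 > 0.04045 → ((0.5412+0.055)/1.055)^2.4 ≈ 0.25415
  B=1: 1/255≈0.0039 ≤ 0.04045 → 0.0039/12.92 ≈ 0.00030
  L1 = 0.2126×0.56471 + 0.7152×0.25415 + 0.0722×0.00030 ≈ 0.30185
Color 2 (67,5,38):
  R=67: 67/255≈0.2627 > 0.04045 → ((0.2627+0.055)/1.055)^2.4 ≈ 0.05613
  G=5: 5/255≈0.0196 ≤ 0.04045 → 0.0196/12.92 ≈ 0.00152
  B=38: 38/255≈0.1490 > 0.04045 → ((0.1490+0.055)/1.055)^2.4 ≈ 0.01938
  L2 = 0.2126×0.05613 + 0.7152×0.00152 + 0.0722×0.01938 ≈ 0.01442
Lighter = 0.30185, Darker = 0.01442
Ratio = (L_lighter + 0.05) / (L_darker + 0.05)
Ratio = (0.30185 + 0.05) / (0.01442 + 0.05) = 0.35185 / 0.06442 ≈ 5.4620
Ratio ≈ 5.46:1


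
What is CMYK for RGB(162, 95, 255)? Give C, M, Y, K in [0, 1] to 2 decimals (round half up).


R'=162/255≈0.6353, G'=95/255≈0.3725, B'=255/255≈1.0000
K = 1 - max(R',G',B') = 1 - 255/255 = 0/255 = 0 → 0.00
(1-R'-K)/(1-K) simplifies to (max-R)/max with max = 255:
C = (255-162)/255 = 93/255 = 0.36470… → 0.36
M = (255-95)/255 = 160/255 = 0.62745… → 0.63
Y = (255-255)/255 = 0/255 = 0 → 0.00
= CMYK(0.36, 0.63, 0.00, 0.00)


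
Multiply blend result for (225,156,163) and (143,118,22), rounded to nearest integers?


Multiply: C = A×B/255, rounded to nearest integer
R: 225×143/255 = 32175/255 ≈ 126.176 → 126
G: 156×118/255 = 18408/255 ≈ 72.188 → 72
B: 163×22/255 = 3586/255 ≈ 14.063 → 14
= RGB(126, 72, 14)


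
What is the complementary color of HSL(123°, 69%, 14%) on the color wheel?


Complement = opposite side of color wheel = hue + 180°
H' = (123 + 180) mod 360 = 303°
S and L unchanged.
= HSL(303°, 69%, 14%)


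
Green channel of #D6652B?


Color: #D6652B
R = D6 = 214
G = 65 = 101
B = 2B = 43
Green = 101


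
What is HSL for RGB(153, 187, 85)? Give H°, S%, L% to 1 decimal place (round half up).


Normalize: R'=153/255≈0.6000, G'=187/255≈0.7333, B'=85/255≈0.3333
Max=187/255, Min=85/255, Δ=Max-Min=102/255
L = (Max+Min)/2 = (187+85)/510 = 272/510 = 0.53333… → L = 53.3%
L > 0.5 → S = Δ/(2-Max-Min) = 102/(510-187-85) = 102/238 = 0.42857… → S = 42.9%
(the 1/255 factors cancel in S and H, so raw channel differences can be used)
Max is G' → H = 60 × ((B-R)/Δ + 2) = 60 × ((85-153)/102 + 2)
  -68/102 + 2 = -0.6666… + 2 = 1.3333…
  H = 60 × 1.3333… = 80° → H = 80.0°
= HSL(80.0°, 42.9%, 53.3%)


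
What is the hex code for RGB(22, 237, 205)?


R = 22 → 16 (hex)
G = 237 → ED (hex)
B = 205 → CD (hex)
Hex = #16EDCD


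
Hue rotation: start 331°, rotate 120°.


New hue = (H + rotation) mod 360
New hue = (331 + 120) mod 360
= 451 mod 360
= 91°


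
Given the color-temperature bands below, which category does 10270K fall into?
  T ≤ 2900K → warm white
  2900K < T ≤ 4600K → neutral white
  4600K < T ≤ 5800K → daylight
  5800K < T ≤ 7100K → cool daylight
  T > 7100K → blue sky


Temperature: 10270K
10270K > 7100K → blue sky
Classification: blue sky


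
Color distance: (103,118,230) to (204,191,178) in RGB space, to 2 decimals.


d = √[(R₁-R₂)² + (G₁-G₂)² + (B₁-B₂)²]
d = √[(103-204)² + (118-191)² + (230-178)²]
d = √[10201 + 5329 + 2704]
d = √18234
d ≈ 135.03


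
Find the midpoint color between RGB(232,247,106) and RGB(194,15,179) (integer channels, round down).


Midpoint: each channel = ⌊(C₁+C₂)/2⌋
R: ⌊(232+194)/2⌋ = 213
G: ⌊(247+15)/2⌋ = 131
B: ⌊(106+179)/2⌋ = 142
= RGB(213, 131, 142)


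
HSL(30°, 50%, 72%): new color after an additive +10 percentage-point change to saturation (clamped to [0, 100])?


Original S = 50%
Adjustment = +10 percentage points
New S = 50 + (10) = 60
Clamp to [0, 100] → 60
= HSL(30°, 60%, 72%)


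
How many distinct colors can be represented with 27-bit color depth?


Colors = 2^bits = 2^27
= 134,217,728 colors


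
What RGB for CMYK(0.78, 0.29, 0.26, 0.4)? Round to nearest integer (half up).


R = 255 × (1-C) × (1-K) = 255 × 0.22 × 0.60 = 33.66 → 34
G = 255 × (1-M) × (1-K) = 255 × 0.71 × 0.60 = 108.63 → 109
B = 255 × (1-Y) × (1-K) = 255 × 0.74 × 0.60 = 113.22 → 113
= RGB(34, 109, 113)


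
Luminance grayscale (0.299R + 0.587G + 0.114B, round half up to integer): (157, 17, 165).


Gray = 0.299×R + 0.587×G + 0.114×B
Gray = 0.299×157 + 0.587×17 + 0.114×165
Gray = 46.943 + 9.979 + 18.810
Gray = 75.732 → round half up → 76
Gray = 76


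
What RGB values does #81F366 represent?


81 → 129 (R)
F3 → 243 (G)
66 → 102 (B)
= RGB(129, 243, 102)


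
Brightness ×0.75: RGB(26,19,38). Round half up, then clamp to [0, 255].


Multiply each channel by 0.75, round half up, clamp to [0, 255]
R: 26×0.75 = 19.5 → round → 20
G: 19×0.75 = 14.25 → round → 14
B: 38×0.75 = 28.5 → round → 29
= RGB(20, 14, 29)


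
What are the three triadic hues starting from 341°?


Triadic: equally spaced at 120° intervals
H1 = 341°
H2 = (341 + 120) mod 360 = 101°
H3 = (341 + 240) mod 360 = 221°
Triadic = 341°, 101°, 221°


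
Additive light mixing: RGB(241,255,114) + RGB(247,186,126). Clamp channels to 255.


Additive: each channel = min(255, C₁+C₂)
R: 241+247 = 488 → 255
G: 255+186 = 441 → 255
B: 114+126 = 240 → 240
= RGB(255, 255, 240)


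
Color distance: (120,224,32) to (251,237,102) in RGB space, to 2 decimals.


d = √[(R₁-R₂)² + (G₁-G₂)² + (B₁-B₂)²]
d = √[(120-251)² + (224-237)² + (32-102)²]
d = √[17161 + 169 + 4900]
d = √22230
d ≈ 149.10


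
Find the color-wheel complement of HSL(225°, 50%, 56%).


Complement = opposite side of color wheel = hue + 180°
H' = (225 + 180) mod 360 = 45°
S and L unchanged.
= HSL(45°, 50%, 56%)


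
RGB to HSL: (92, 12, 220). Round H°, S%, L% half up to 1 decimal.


Normalize: R'=92/255≈0.3608, G'=12/255≈0.0471, B'=220/255≈0.8627
Max=220/255, Min=12/255, Δ=Max-Min=208/255
L = (Max+Min)/2 = (220+12)/510 = 232/510 = 0.45490… → L = 45.5%
L ≤ 0.5 → S = Δ/(Max+Min) = 208/(220+12) = 208/232 = 0.89655… → S = 89.7%
(the 1/255 factors cancel in S and H, so raw channel differences can be used)
Max is B' → H = 60 × ((R-G)/Δ + 4) = 60 × ((92-12)/208 + 4)
  80/208 + 4 = 0.3846… + 4 = 4.3846…
  H = 60 × 4.3846… = 263.076…° → H = 263.1°
= HSL(263.1°, 89.7%, 45.5%)


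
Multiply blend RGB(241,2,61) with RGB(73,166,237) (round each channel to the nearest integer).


Multiply: C = A×B/255, rounded to nearest integer
R: 241×73/255 = 17593/255 ≈ 68.992 → 69
G: 2×166/255 = 332/255 ≈ 1.302 → 1
B: 61×237/255 = 14457/255 ≈ 56.694 → 57
= RGB(69, 1, 57)


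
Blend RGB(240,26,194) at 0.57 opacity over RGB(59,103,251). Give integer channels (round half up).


C = α×F + (1-α)×B, with 1-α = 0.43
R: 0.57×240 + 0.43×59 = 136.80 + 25.37 = 162.17 → 162
G: 0.57×26 + 0.43×103 = 14.82 + 44.29 = 59.11 → 59
B: 0.57×194 + 0.43×251 = 110.58 + 107.93 = 218.51 → 219
= RGB(162, 59, 219)


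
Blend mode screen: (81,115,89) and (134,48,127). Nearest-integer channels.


Screen: C = 255 - (255-A)×(255-B)/255, rounded to nearest integer
R: 255 - (255-81)×(255-134)/255 = 255 - 21054/255 ≈ 255 - 82.565 = 172.435 → 172
G: 255 - (255-115)×(255-48)/255 = 255 - 28980/255 ≈ 255 - 113.647 = 141.353 → 141
B: 255 - (255-89)×(255-127)/255 = 255 - 21248/255 ≈ 255 - 83.325 = 171.675 → 172
= RGB(172, 141, 172)


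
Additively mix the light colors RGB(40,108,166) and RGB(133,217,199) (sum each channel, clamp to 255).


Additive: each channel = min(255, C₁+C₂)
R: 40+133 = 173 → 173
G: 108+217 = 325 → 255
B: 166+199 = 365 → 255
= RGB(173, 255, 255)


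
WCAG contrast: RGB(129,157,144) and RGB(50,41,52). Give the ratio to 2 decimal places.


Linearize each sRGB channel c=v/255: c/12.92 if c ≤ 0.04045 else ((c+0.055)/1.055)^2.4
L = 0.2126×R_lin + 0.7152×G_lin + 0.0722×B_lin
Color 1 (129,157,144):
  R=129: 129/255≈0.5059 > 0.04045 → ((0.5059+0.055)/1.055)^2.4 ≈ 0.21953
  G=157: 157/255≈0.6157 > 0.04045 → ((0.6157+0.055)/1.055)^2.4 ≈ 0.33716
  B=144: 144/255≈0.5647 > 0.04045 → ((0.5647+0.055)/1.055)^2.4 ≈ 0.27889
  L1 = 0.2126×0.21953 + 0.7152×0.33716 + 0.0722×0.27889 ≈ 0.30795
Color 2 (50,41,52):
  R=50: 50/255≈0.1961 > 0.04045 → ((0.1961+0.055)/1.055)^2.4 ≈ 0.03190
  G=41: 41/255≈0.1608 > 0.04045 → ((0.1608+0.055)/1.055)^2.4 ≈ 0.02217
  B=52: 52/255≈0.2039 > 0.04045 → ((0.2039+0.055)/1.055)^2.4 ≈ 0.03434
  L2 = 0.2126×0.03190 + 0.7152×0.02217 + 0.0722×0.03434 ≈ 0.02512
Lighter = 0.30795, Darker = 0.02512
Ratio = (L_lighter + 0.05) / (L_darker + 0.05)
Ratio = (0.30795 + 0.05) / (0.02512 + 0.05) = 0.35795 / 0.07512 ≈ 4.7651
Ratio ≈ 4.77:1


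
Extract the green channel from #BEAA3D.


Color: #BEAA3D
R = BE = 190
G = AA = 170
B = 3D = 61
Green = 170


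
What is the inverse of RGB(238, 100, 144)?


Invert: (255-R, 255-G, 255-B)
R: 255-238 = 17
G: 255-100 = 155
B: 255-144 = 111
= RGB(17, 155, 111)


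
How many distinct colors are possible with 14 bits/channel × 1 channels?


Total bits = 14 bits/channel × 1 channels = 14 bits
Distinct colors = 2^14
= 16,384 colors


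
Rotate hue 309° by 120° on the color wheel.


New hue = (H + rotation) mod 360
New hue = (309 + 120) mod 360
= 429 mod 360
= 69°


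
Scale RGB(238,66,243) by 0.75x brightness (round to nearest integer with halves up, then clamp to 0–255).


Multiply each channel by 0.75, round half up, clamp to [0, 255]
R: 238×0.75 = 178.5 → round → 179
G: 66×0.75 = 49.5 → round → 50
B: 243×0.75 = 182.25 → round → 182
= RGB(179, 50, 182)


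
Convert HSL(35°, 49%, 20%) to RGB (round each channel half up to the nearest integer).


H=35°, S=0.49, L=0.20
C = (1-|2L-1|)×S = (1-|-0.60|)×0.49 = 0.196
H' = H/60 = 35/60 ≈ 0.5833; X = C×(1-|H' mod 2 - 1|) ≈ 0.1143
m = L - C/2 = 0.20 - 0.098 = 0.102
Sector ⌊H'⌋ = 0 → (R',G',B') = (0.196, ≈0.1143, 0.0)
RGB = ((R'+m)×255, (G'+m)×255, (B'+m)×255) = (75.99, 55.165, 26.01)
Round half up → RGB(76, 55, 26)


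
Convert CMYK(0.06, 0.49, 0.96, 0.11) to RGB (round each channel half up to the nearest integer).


R = 255 × (1-C) × (1-K) = 255 × 0.94 × 0.89 = 213.333 → 213
G = 255 × (1-M) × (1-K) = 255 × 0.51 × 0.89 = 115.7445 → 116
B = 255 × (1-Y) × (1-K) = 255 × 0.04 × 0.89 = 9.078 → 9
= RGB(213, 116, 9)


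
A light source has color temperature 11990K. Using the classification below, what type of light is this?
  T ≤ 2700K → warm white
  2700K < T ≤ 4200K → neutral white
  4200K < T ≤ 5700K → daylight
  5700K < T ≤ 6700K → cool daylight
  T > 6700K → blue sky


Temperature: 11990K
11990K > 6700K → blue sky
Classification: blue sky


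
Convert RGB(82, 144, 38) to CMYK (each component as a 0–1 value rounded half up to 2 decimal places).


R'=82/255≈0.3216, G'=144/255≈0.5647, B'=38/255≈0.1490
K = 1 - max(R',G',B') = 1 - 144/255 = 111/255 = 0.43529… → 0.44
(1-R'-K)/(1-K) simplifies to (max-R)/max with max = 144:
C = (144-82)/144 = 62/144 = 0.43055… → 0.43
M = (144-144)/144 = 0/144 = 0 → 0.00
Y = (144-38)/144 = 106/144 = 0.73611… → 0.74
= CMYK(0.43, 0.00, 0.74, 0.44)


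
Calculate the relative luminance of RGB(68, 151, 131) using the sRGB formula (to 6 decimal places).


Linearize each channel (sRGB transfer function): c = v/255; c_lin = c/12.92 if c ≤ 0.04045, else ((c+0.055)/1.055)^2.4
  R: 68/255 ≈ 0.266667 > 0.04045 → ((0.266667+0.055)/1.055)^2.4 ≈ 0.057805
  G: 151/255 ≈ 0.592157 > 0.04045 → ((0.592157+0.055)/1.055)^2.4 ≈ 0.309469
  B: 131/255 ≈ 0.513725 > 0.04045 → ((0.513725+0.055)/1.055)^2.4 ≈ 0.226966
R_lin = 0.057805, G_lin = 0.309469, B_lin = 0.226966
L = 0.2126×R + 0.7152×G + 0.0722×B
L = 0.2126×0.057805 + 0.7152×0.309469 + 0.0722×0.226966
L ≈ 0.250009


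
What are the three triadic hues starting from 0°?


Triadic: equally spaced at 120° intervals
H1 = 0°
H2 = (0 + 120) mod 360 = 120°
H3 = (0 + 240) mod 360 = 240°
Triadic = 0°, 120°, 240°


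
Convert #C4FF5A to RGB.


C4 → 196 (R)
FF → 255 (G)
5A → 90 (B)
= RGB(196, 255, 90)


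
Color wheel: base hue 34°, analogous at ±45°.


Base hue: 34°
Left analog: (34 - 45) mod 360 = 349°
Right analog: (34 + 45) mod 360 = 79°
Analogous hues = 349° and 79°


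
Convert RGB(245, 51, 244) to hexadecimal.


R = 245 → F5 (hex)
G = 51 → 33 (hex)
B = 244 → F4 (hex)
Hex = #F533F4


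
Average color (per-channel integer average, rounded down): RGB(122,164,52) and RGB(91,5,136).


Midpoint: each channel = ⌊(C₁+C₂)/2⌋
R: ⌊(122+91)/2⌋ = 106
G: ⌊(164+5)/2⌋ = 84
B: ⌊(52+136)/2⌋ = 94
= RGB(106, 84, 94)


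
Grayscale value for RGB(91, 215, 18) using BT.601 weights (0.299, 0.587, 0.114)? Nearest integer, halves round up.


Gray = 0.299×R + 0.587×G + 0.114×B
Gray = 0.299×91 + 0.587×215 + 0.114×18
Gray = 27.209 + 126.205 + 2.052
Gray = 155.466 → round half up → 155
Gray = 155


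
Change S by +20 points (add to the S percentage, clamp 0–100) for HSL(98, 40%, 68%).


Original S = 40%
Adjustment = +20 percentage points
New S = 40 + (20) = 60
Clamp to [0, 100] → 60
= HSL(98°, 60%, 68%)


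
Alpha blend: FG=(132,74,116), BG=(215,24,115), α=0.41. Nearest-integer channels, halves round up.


C = α×F + (1-α)×B, with 1-α = 0.59
R: 0.41×132 + 0.59×215 = 54.12 + 126.85 = 180.97 → 181
G: 0.41×74 + 0.59×24 = 30.34 + 14.16 = 44.50 → 45
B: 0.41×116 + 0.59×115 = 47.56 + 67.85 = 115.41 → 115
= RGB(181, 45, 115)


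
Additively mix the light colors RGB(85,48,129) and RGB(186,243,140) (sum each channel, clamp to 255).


Additive: each channel = min(255, C₁+C₂)
R: 85+186 = 271 → 255
G: 48+243 = 291 → 255
B: 129+140 = 269 → 255
= RGB(255, 255, 255)


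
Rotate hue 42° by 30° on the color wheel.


New hue = (H + rotation) mod 360
New hue = (42 + 30) mod 360
= 72 mod 360
= 72°


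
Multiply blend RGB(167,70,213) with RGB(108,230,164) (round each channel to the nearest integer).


Multiply: C = A×B/255, rounded to nearest integer
R: 167×108/255 = 18036/255 ≈ 70.729 → 71
G: 70×230/255 = 16100/255 ≈ 63.137 → 63
B: 213×164/255 = 34932/255 ≈ 136.988 → 137
= RGB(71, 63, 137)


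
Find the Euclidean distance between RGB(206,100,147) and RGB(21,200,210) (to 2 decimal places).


d = √[(R₁-R₂)² + (G₁-G₂)² + (B₁-B₂)²]
d = √[(206-21)² + (100-200)² + (147-210)²]
d = √[34225 + 10000 + 3969]
d = √48194
d ≈ 219.53


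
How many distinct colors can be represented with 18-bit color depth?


Colors = 2^bits = 2^18
= 262,144 colors


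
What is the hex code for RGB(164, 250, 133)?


R = 164 → A4 (hex)
G = 250 → FA (hex)
B = 133 → 85 (hex)
Hex = #A4FA85


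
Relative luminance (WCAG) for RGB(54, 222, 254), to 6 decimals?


Linearize each channel (sRGB transfer function): c = v/255; c_lin = c/12.92 if c ≤ 0.04045, else ((c+0.055)/1.055)^2.4
  R: 54/255 ≈ 0.211765 > 0.04045 → ((0.211765+0.055)/1.055)^2.4 ≈ 0.036889
  G: 222/255 ≈ 0.870588 > 0.04045 → ((0.870588+0.055)/1.055)^2.4 ≈ 0.730461
  B: 254/255 ≈ 0.996078 > 0.04045 → ((0.996078+0.055)/1.055)^2.4 ≈ 0.991102
R_lin = 0.036889, G_lin = 0.730461, B_lin = 0.991102
L = 0.2126×R + 0.7152×G + 0.0722×B
L = 0.2126×0.036889 + 0.7152×0.730461 + 0.0722×0.991102
L ≈ 0.601826


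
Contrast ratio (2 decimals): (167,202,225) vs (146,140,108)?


Linearize each sRGB channel c=v/255: c/12.92 if c ≤ 0.04045 else ((c+0.055)/1.055)^2.4
L = 0.2126×R_lin + 0.7152×G_lin + 0.0722×B_lin
Color 1 (167,202,225):
  R=167: 167/255≈0.6549 > 0.04045 → ((0.6549+0.055)/1.055)^2.4 ≈ 0.38643
  G=202: 202/255≈0.7922 > 0.04045 → ((0.7922+0.055)/1.055)^2.4 ≈ 0.59062
  B=225: 225/255≈0.8824 > 0.04045 → ((0.8824+0.055)/1.055)^2.4 ≈ 0.75294
  L1 = 0.2126×0.38643 + 0.7152×0.59062 + 0.0722×0.75294 ≈ 0.55893
Color 2 (146,140,108):
  R=146: 146/255≈0.5725 > 0.04045 → ((0.5725+0.055)/1.055)^2.4 ≈ 0.28744
  G=140: 140/255≈0.5490 > 0.04045 → ((0.5490+0.055)/1.055)^2.4 ≈ 0.26225
  B=108: 108/255≈0.4235 > 0.04045 → ((0.4235+0.055)/1.055)^2.4 ≈ 0.14996
  L2 = 0.2126×0.28744 + 0.7152×0.26225 + 0.0722×0.14996 ≈ 0.25950
Lighter = 0.55893, Darker = 0.25950
Ratio = (L_lighter + 0.05) / (L_darker + 0.05)
Ratio = (0.55893 + 0.05) / (0.25950 + 0.05) = 0.60893 / 0.30950 ≈ 1.9675
Ratio ≈ 1.97:1


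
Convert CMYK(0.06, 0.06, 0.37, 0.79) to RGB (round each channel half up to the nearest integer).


R = 255 × (1-C) × (1-K) = 255 × 0.94 × 0.21 = 50.337 → 50
G = 255 × (1-M) × (1-K) = 255 × 0.94 × 0.21 = 50.337 → 50
B = 255 × (1-Y) × (1-K) = 255 × 0.63 × 0.21 = 33.7365 → 34
= RGB(50, 50, 34)


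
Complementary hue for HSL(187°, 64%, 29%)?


Complement = opposite side of color wheel = hue + 180°
H' = (187 + 180) mod 360 = 7°
S and L unchanged.
= HSL(7°, 64%, 29%)


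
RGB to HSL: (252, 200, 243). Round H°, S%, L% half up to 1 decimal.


Normalize: R'=252/255≈0.9882, G'=200/255≈0.7843, B'=243/255≈0.9529
Max=252/255, Min=200/255, Δ=Max-Min=52/255
L = (Max+Min)/2 = (252+200)/510 = 452/510 = 0.88627… → L = 88.6%
L > 0.5 → S = Δ/(2-Max-Min) = 52/(510-252-200) = 52/58 = 0.89655… → S = 89.7%
(the 1/255 factors cancel in S and H, so raw channel differences can be used)
Max is R' → H = 60 × (((G-B)/Δ) mod 6) = 60 × (((200-243)/52) mod 6)
  (-43)/52 = -0.8269…; negative, so add 6 → 5.1730…
  H = 60 × 5.1730… = 310.384…° → H = 310.4°
= HSL(310.4°, 89.7%, 88.6%)


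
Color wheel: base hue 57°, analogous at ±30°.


Base hue: 57°
Left analog: (57 - 30) mod 360 = 27°
Right analog: (57 + 30) mod 360 = 87°
Analogous hues = 27° and 87°


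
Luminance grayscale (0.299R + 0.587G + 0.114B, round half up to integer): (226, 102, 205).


Gray = 0.299×R + 0.587×G + 0.114×B
Gray = 0.299×226 + 0.587×102 + 0.114×205
Gray = 67.574 + 59.874 + 23.370
Gray = 150.818 → round half up → 151
Gray = 151


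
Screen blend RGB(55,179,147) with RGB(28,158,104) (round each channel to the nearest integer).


Screen: C = 255 - (255-A)×(255-B)/255, rounded to nearest integer
R: 255 - (255-55)×(255-28)/255 = 255 - 45400/255 ≈ 255 - 178.039 = 76.961 → 77
G: 255 - (255-179)×(255-158)/255 = 255 - 7372/255 ≈ 255 - 28.910 = 226.090 → 226
B: 255 - (255-147)×(255-104)/255 = 255 - 16308/255 ≈ 255 - 63.953 = 191.047 → 191
= RGB(77, 226, 191)


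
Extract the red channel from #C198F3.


Color: #C198F3
R = C1 = 193
G = 98 = 152
B = F3 = 243
Red = 193


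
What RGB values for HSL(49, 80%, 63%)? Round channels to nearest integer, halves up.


H=49°, S=0.80, L=0.63
C = (1-|2L-1|)×S = (1-|0.26|)×0.80 = 0.592
H' = H/60 = 49/60 ≈ 0.8167; X = C×(1-|H' mod 2 - 1|) ≈ 0.4835
m = L - C/2 = 0.63 - 0.296 = 0.334
Sector ⌊H'⌋ = 0 → (R',G',B') = (0.592, ≈0.4835, 0.0)
RGB = ((R'+m)×255, (G'+m)×255, (B'+m)×255) = (236.13, 208.454, 85.17)
Round half up → RGB(236, 208, 85)


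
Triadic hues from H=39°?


Triadic: equally spaced at 120° intervals
H1 = 39°
H2 = (39 + 120) mod 360 = 159°
H3 = (39 + 240) mod 360 = 279°
Triadic = 39°, 159°, 279°


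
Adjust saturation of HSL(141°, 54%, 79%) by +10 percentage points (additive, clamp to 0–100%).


Original S = 54%
Adjustment = +10 percentage points
New S = 54 + (10) = 64
Clamp to [0, 100] → 64
= HSL(141°, 64%, 79%)


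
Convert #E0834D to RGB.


E0 → 224 (R)
83 → 131 (G)
4D → 77 (B)
= RGB(224, 131, 77)


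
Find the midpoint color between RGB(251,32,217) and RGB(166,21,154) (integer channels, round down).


Midpoint: each channel = ⌊(C₁+C₂)/2⌋
R: ⌊(251+166)/2⌋ = 208
G: ⌊(32+21)/2⌋ = 26
B: ⌊(217+154)/2⌋ = 185
= RGB(208, 26, 185)


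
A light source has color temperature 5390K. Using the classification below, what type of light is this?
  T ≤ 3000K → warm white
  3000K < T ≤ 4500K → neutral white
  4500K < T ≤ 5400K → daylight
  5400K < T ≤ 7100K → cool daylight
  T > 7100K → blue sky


Temperature: 5390K
4500K < 5390K ≤ 5400K → daylight
Classification: daylight


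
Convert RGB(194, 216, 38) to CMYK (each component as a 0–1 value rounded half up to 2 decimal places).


R'=194/255≈0.7608, G'=216/255≈0.8471, B'=38/255≈0.1490
K = 1 - max(R',G',B') = 1 - 216/255 = 39/255 = 0.15294… → 0.15
(1-R'-K)/(1-K) simplifies to (max-R)/max with max = 216:
C = (216-194)/216 = 22/216 = 0.10185… → 0.10
M = (216-216)/216 = 0/216 = 0 → 0.00
Y = (216-38)/216 = 178/216 = 0.82407… → 0.82
= CMYK(0.10, 0.00, 0.82, 0.15)


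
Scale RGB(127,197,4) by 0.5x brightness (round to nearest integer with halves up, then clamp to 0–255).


Multiply each channel by 0.5, round half up, clamp to [0, 255]
R: 127×0.5 = 63.5 → round → 64
G: 197×0.5 = 98.5 → round → 99
B: 4×0.5 = 2
= RGB(64, 99, 2)


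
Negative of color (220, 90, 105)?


Invert: (255-R, 255-G, 255-B)
R: 255-220 = 35
G: 255-90 = 165
B: 255-105 = 150
= RGB(35, 165, 150)


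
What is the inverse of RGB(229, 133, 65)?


Invert: (255-R, 255-G, 255-B)
R: 255-229 = 26
G: 255-133 = 122
B: 255-65 = 190
= RGB(26, 122, 190)


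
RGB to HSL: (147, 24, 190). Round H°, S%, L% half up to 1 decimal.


Normalize: R'=147/255≈0.5765, G'=24/255≈0.0941, B'=190/255≈0.7451
Max=190/255, Min=24/255, Δ=Max-Min=166/255
L = (Max+Min)/2 = (190+24)/510 = 214/510 = 0.41960… → L = 42.0%
L ≤ 0.5 → S = Δ/(Max+Min) = 166/(190+24) = 166/214 = 0.77570… → S = 77.6%
(the 1/255 factors cancel in S and H, so raw channel differences can be used)
Max is B' → H = 60 × ((R-G)/Δ + 4) = 60 × ((147-24)/166 + 4)
  123/166 + 4 = 0.7409… + 4 = 4.7409…
  H = 60 × 4.7409… = 284.457…° → H = 284.5°
= HSL(284.5°, 77.6%, 42.0%)


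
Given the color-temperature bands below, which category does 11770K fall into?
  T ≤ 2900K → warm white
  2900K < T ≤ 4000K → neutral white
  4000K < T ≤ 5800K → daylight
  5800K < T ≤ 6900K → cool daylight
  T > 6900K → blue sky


Temperature: 11770K
11770K > 6900K → blue sky
Classification: blue sky


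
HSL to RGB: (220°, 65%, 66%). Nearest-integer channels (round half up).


H=220°, S=0.65, L=0.66
C = (1-|2L-1|)×S = (1-|0.32|)×0.65 = 0.442
H' = H/60 = 220/60 ≈ 3.6667; X = C×(1-|H' mod 2 - 1|) ≈ 0.1473
m = L - C/2 = 0.66 - 0.221 = 0.439
Sector ⌊H'⌋ = 3 → (R',G',B') = (0.0, ≈0.1473, 0.442)
RGB = ((R'+m)×255, (G'+m)×255, (B'+m)×255) = (111.945, 149.515, 224.655)
Round half up → RGB(112, 150, 225)


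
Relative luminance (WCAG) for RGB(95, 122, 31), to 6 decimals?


Linearize each channel (sRGB transfer function): c = v/255; c_lin = c/12.92 if c ≤ 0.04045, else ((c+0.055)/1.055)^2.4
  R: 95/255 ≈ 0.372549 > 0.04045 → ((0.372549+0.055)/1.055)^2.4 ≈ 0.114435
  G: 122/255 ≈ 0.478431 > 0.04045 → ((0.478431+0.055)/1.055)^2.4 ≈ 0.194618
  B: 31/255 ≈ 0.121569 > 0.04045 → ((0.121569+0.055)/1.055)^2.4 ≈ 0.013702
R_lin = 0.114435, G_lin = 0.194618, B_lin = 0.013702
L = 0.2126×R + 0.7152×G + 0.0722×B
L = 0.2126×0.114435 + 0.7152×0.194618 + 0.0722×0.013702
L ≈ 0.164509


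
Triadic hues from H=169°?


Triadic: equally spaced at 120° intervals
H1 = 169°
H2 = (169 + 120) mod 360 = 289°
H3 = (169 + 240) mod 360 = 49°
Triadic = 169°, 289°, 49°


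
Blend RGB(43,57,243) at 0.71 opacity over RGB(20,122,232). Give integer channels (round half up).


C = α×F + (1-α)×B, with 1-α = 0.29
R: 0.71×43 + 0.29×20 = 30.53 + 5.80 = 36.33 → 36
G: 0.71×57 + 0.29×122 = 40.47 + 35.38 = 75.85 → 76
B: 0.71×243 + 0.29×232 = 172.53 + 67.28 = 239.81 → 240
= RGB(36, 76, 240)


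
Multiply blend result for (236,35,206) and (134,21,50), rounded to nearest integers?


Multiply: C = A×B/255, rounded to nearest integer
R: 236×134/255 = 31624/255 ≈ 124.016 → 124
G: 35×21/255 = 735/255 ≈ 2.882 → 3
B: 206×50/255 = 10300/255 ≈ 40.392 → 40
= RGB(124, 3, 40)


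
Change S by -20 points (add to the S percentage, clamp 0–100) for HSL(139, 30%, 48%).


Original S = 30%
Adjustment = -20 percentage points
New S = 30 + (-20) = 10
Clamp to [0, 100] → 10
= HSL(139°, 10%, 48%)


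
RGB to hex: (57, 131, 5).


R = 57 → 39 (hex)
G = 131 → 83 (hex)
B = 5 → 05 (hex)
Hex = #398305


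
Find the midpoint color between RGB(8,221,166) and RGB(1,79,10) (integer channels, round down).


Midpoint: each channel = ⌊(C₁+C₂)/2⌋
R: ⌊(8+1)/2⌋ = 4
G: ⌊(221+79)/2⌋ = 150
B: ⌊(166+10)/2⌋ = 88
= RGB(4, 150, 88)


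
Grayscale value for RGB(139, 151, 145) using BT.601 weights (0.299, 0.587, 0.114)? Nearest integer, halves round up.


Gray = 0.299×R + 0.587×G + 0.114×B
Gray = 0.299×139 + 0.587×151 + 0.114×145
Gray = 41.561 + 88.637 + 16.530
Gray = 146.728 → round half up → 147
Gray = 147


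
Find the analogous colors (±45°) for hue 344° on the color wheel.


Base hue: 344°
Left analog: (344 - 45) mod 360 = 299°
Right analog: (344 + 45) mod 360 = 29°
Analogous hues = 299° and 29°


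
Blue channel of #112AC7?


Color: #112AC7
R = 11 = 17
G = 2A = 42
B = C7 = 199
Blue = 199


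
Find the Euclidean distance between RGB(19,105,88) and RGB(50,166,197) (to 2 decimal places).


d = √[(R₁-R₂)² + (G₁-G₂)² + (B₁-B₂)²]
d = √[(19-50)² + (105-166)² + (88-197)²]
d = √[961 + 3721 + 11881]
d = √16563
d ≈ 128.70


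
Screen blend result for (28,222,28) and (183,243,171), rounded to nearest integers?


Screen: C = 255 - (255-A)×(255-B)/255, rounded to nearest integer
R: 255 - (255-28)×(255-183)/255 = 255 - 16344/255 ≈ 255 - 64.094 = 190.906 → 191
G: 255 - (255-222)×(255-243)/255 = 255 - 396/255 ≈ 255 - 1.553 = 253.447 → 253
B: 255 - (255-28)×(255-171)/255 = 255 - 19068/255 ≈ 255 - 74.776 = 180.224 → 180
= RGB(191, 253, 180)


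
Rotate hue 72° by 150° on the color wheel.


New hue = (H + rotation) mod 360
New hue = (72 + 150) mod 360
= 222 mod 360
= 222°


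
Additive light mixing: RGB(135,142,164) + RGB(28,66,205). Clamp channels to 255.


Additive: each channel = min(255, C₁+C₂)
R: 135+28 = 163 → 163
G: 142+66 = 208 → 208
B: 164+205 = 369 → 255
= RGB(163, 208, 255)


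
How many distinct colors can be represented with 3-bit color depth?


Colors = 2^bits = 2^3
= 8 colors


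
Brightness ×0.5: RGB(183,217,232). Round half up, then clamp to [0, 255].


Multiply each channel by 0.5, round half up, clamp to [0, 255]
R: 183×0.5 = 91.5 → round → 92
G: 217×0.5 = 108.5 → round → 109
B: 232×0.5 = 116
= RGB(92, 109, 116)


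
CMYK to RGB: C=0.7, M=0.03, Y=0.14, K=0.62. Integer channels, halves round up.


R = 255 × (1-C) × (1-K) = 255 × 0.30 × 0.38 = 29.07 → 29
G = 255 × (1-M) × (1-K) = 255 × 0.97 × 0.38 = 93.993 → 94
B = 255 × (1-Y) × (1-K) = 255 × 0.86 × 0.38 = 83.334 → 83
= RGB(29, 94, 83)


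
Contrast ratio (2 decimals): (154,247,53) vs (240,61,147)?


Linearize each sRGB channel c=v/255: c/12.92 if c ≤ 0.04045 else ((c+0.055)/1.055)^2.4
L = 0.2126×R_lin + 0.7152×G_lin + 0.0722×B_lin
Color 1 (154,247,53):
  R=154: 154/255≈0.6039 > 0.04045 → ((0.6039+0.055)/1.055)^2.4 ≈ 0.32314
  G=247: 247/255≈0.9686 > 0.04045 → ((0.9686+0.055)/1.055)^2.4 ≈ 0.93011
  B=53: 53/255≈0.2078 > 0.04045 → ((0.2078+0.055)/1.055)^2.4 ≈ 0.03560
  L1 = 0.2126×0.32314 + 0.7152×0.93011 + 0.0722×0.03560 ≈ 0.73649
Color 2 (240,61,147):
  R=240: 240/255≈0.9412 > 0.04045 → ((0.9412+0.055)/1.055)^2.4 ≈ 0.87137
  G=61: 61/255≈0.2392 > 0.04045 → ((0.2392+0.055)/1.055)^2.4 ≈ 0.04667
  B=147: 147/255≈0.5765 > 0.04045 → ((0.5765+0.055)/1.055)^2.4 ≈ 0.29177
  L2 = 0.2126×0.87137 + 0.7152×0.04667 + 0.0722×0.29177 ≈ 0.23969
Lighter = 0.73649, Darker = 0.23969
Ratio = (L_lighter + 0.05) / (L_darker + 0.05)
Ratio = (0.73649 + 0.05) / (0.23969 + 0.05) = 0.78649 / 0.28969 ≈ 2.7149
Ratio ≈ 2.71:1


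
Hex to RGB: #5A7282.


5A → 90 (R)
72 → 114 (G)
82 → 130 (B)
= RGB(90, 114, 130)


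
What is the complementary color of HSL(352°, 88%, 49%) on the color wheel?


Complement = opposite side of color wheel = hue + 180°
H' = (352 + 180) mod 360 = 172°
S and L unchanged.
= HSL(172°, 88%, 49%)


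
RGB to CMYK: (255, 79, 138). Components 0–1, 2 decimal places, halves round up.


R'=255/255≈1.0000, G'=79/255≈0.3098, B'=138/255≈0.5412
K = 1 - max(R',G',B') = 1 - 255/255 = 0/255 = 0 → 0.00
(1-R'-K)/(1-K) simplifies to (max-R)/max with max = 255:
C = (255-255)/255 = 0/255 = 0 → 0.00
M = (255-79)/255 = 176/255 = 0.69019… → 0.69
Y = (255-138)/255 = 117/255 = 0.45882… → 0.46
= CMYK(0.00, 0.69, 0.46, 0.00)


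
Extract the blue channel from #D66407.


Color: #D66407
R = D6 = 214
G = 64 = 100
B = 07 = 7
Blue = 7


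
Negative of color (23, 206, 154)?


Invert: (255-R, 255-G, 255-B)
R: 255-23 = 232
G: 255-206 = 49
B: 255-154 = 101
= RGB(232, 49, 101)


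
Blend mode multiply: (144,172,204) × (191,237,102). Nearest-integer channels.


Multiply: C = A×B/255, rounded to nearest integer
R: 144×191/255 = 27504/255 ≈ 107.859 → 108
G: 172×237/255 = 40764/255 ≈ 159.859 → 160
B: 204×102/255 = 20808/255 ≈ 81.600 → 82
= RGB(108, 160, 82)


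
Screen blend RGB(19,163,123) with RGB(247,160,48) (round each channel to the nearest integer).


Screen: C = 255 - (255-A)×(255-B)/255, rounded to nearest integer
R: 255 - (255-19)×(255-247)/255 = 255 - 1888/255 ≈ 255 - 7.404 = 247.596 → 248
G: 255 - (255-163)×(255-160)/255 = 255 - 8740/255 ≈ 255 - 34.275 = 220.725 → 221
B: 255 - (255-123)×(255-48)/255 = 255 - 27324/255 ≈ 255 - 107.153 = 147.847 → 148
= RGB(248, 221, 148)
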